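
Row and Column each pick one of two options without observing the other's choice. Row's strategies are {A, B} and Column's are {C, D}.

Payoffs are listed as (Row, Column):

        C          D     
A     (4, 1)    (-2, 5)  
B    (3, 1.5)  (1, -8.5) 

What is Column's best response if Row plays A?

D

Against A, Column earns 1 from C and 5 from D.
So D is the best response.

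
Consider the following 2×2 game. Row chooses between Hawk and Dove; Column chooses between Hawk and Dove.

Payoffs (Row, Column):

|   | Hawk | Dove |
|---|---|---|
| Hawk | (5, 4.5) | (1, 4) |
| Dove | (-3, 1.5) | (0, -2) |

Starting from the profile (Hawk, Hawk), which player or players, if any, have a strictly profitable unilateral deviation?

Neither

Row at (Hawk, Hawk) earns 5; deviating to Dove yields -3 — not better.
Column earns 4.5; deviating to Dove yields 4 — not better.
Neither player can strictly improve; the profile is a Nash equilibrium.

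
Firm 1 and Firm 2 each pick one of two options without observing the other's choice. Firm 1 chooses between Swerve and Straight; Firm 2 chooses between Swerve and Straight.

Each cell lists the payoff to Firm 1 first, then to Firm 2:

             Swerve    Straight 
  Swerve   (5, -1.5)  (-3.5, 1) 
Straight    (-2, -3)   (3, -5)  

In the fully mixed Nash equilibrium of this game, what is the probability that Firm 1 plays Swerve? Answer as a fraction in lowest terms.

4/9

Let p be the probability that Firm 1 plays Swerve. In a completely mixed equilibrium, Firm 2 must be indifferent between Swerve and Straight.
Firm 2's expected payoff from Swerve is −1.5p − 3(1−p); from Straight it is p − 5(1−p).
Setting these equal: 1.5p − 3 = 6p − 5, so p = 4/9.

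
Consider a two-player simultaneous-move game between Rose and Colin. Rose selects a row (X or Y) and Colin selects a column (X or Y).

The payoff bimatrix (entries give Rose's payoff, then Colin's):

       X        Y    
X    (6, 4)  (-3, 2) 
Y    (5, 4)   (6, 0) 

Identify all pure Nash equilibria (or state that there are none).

(X, X): Rose gets 6 ≥ 5 from Y, and Colin gets 4 ≥ 2 from Y — Nash equilibrium.
(X, Y): Rose prefers Y (6 > -3); Colin prefers X (4 > 2) — not an equilibrium.
(Y, X): Rose prefers X (6 > 5) — not an equilibrium.
(Y, Y): Colin prefers X (4 > 0) — not an equilibrium.

(X, X)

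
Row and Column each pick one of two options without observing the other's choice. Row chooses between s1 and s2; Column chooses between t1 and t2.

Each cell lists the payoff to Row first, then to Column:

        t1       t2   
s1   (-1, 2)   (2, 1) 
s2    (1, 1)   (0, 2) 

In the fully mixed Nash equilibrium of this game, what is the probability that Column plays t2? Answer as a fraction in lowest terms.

Let c be the probability that Column plays t1. In a completely mixed equilibrium, Row must be indifferent between s1 and s2.
Row's expected payoff from s1 is −c + 2(1−c); from s2 it is c.
Setting these equal: −3c + 2 = c, so c = 1/2.
Therefore Column plays t2 with probability 1 − 1/2 = 1/2.

1/2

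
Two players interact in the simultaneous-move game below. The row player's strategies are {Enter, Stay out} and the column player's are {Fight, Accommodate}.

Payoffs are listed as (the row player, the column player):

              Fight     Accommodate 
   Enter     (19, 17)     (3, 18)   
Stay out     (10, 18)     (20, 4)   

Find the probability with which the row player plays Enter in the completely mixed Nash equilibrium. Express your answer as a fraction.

14/15

Let p be the probability that the row player plays Enter. In a completely mixed equilibrium, the column player must be indifferent between Fight and Accommodate.
The column player's expected payoff from Fight is 17p + 18(1−p); from Accommodate it is 18p + 4(1−p).
Setting these equal: −p + 18 = 14p + 4, so p = 14/15.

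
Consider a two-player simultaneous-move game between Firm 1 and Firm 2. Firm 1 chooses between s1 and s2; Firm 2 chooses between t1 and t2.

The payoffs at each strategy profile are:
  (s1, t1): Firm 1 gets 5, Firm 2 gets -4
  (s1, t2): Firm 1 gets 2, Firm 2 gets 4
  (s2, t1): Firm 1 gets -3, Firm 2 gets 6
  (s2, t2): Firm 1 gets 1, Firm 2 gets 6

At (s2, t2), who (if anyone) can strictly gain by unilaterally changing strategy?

Firm 1 at (s2, t2) earns 1; deviating to s1 yields 2 — a strict improvement.
Firm 2 earns 6; deviating to t1 yields 6 — not better.
Only Firm 1 has a strictly profitable deviation.

Firm 1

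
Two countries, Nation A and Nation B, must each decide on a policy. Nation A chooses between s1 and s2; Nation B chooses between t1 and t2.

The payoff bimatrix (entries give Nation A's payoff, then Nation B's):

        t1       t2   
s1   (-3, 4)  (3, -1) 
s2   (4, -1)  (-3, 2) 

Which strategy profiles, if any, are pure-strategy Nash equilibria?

(s1, t1): Nation A prefers s2 (4 > -3) — not an equilibrium.
(s1, t2): Nation B prefers t1 (4 > -1) — not an equilibrium.
(s2, t1): Nation B prefers t2 (2 > -1) — not an equilibrium.
(s2, t2): Nation A prefers s1 (3 > -3) — not an equilibrium.

none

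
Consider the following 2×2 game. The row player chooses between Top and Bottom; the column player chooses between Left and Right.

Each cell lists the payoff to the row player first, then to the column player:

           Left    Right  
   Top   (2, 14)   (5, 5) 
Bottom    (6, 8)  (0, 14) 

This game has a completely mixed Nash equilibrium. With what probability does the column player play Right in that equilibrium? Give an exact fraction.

Let y be the probability that the column player plays Left. In a completely mixed equilibrium, the row player must be indifferent between Top and Bottom.
The row player's expected payoff from Top is 2y + 5(1−y); from Bottom it is 6y.
Setting these equal: −3y + 5 = 6y, so y = 5/9.
Therefore the column player plays Right with probability 1 − 5/9 = 4/9.

4/9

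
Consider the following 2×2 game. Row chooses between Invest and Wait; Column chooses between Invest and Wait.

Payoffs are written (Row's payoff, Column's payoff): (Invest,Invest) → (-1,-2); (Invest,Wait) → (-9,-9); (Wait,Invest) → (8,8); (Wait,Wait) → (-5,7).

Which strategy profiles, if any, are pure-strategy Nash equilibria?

(Invest, Invest): Row prefers Wait (8 > -1) — not an equilibrium.
(Invest, Wait): Row prefers Wait (-5 > -9); Column prefers Invest (-2 > -9) — not an equilibrium.
(Wait, Invest): Row gets 8 ≥ -1 from Invest, and Column gets 8 ≥ 7 from Wait — Nash equilibrium.
(Wait, Wait): Column prefers Invest (8 > 7) — not an equilibrium.

(Wait, Invest)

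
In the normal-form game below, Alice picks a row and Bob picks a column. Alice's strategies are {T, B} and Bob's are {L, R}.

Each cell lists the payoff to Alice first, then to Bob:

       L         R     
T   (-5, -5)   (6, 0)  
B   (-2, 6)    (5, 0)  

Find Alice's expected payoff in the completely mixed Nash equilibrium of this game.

First find q, the probability Bob plays L, from Alice's indifference between T and B: −5q + 6(1−q) = −2q + 5(1−q), giving q = 1/4.
Since Alice is indifferent in equilibrium, Alice's expected payoff equals the payoff from either row against (1/4, 3/4). Using T: −5(1/4) + 6(3/4) = 13/4.

13/4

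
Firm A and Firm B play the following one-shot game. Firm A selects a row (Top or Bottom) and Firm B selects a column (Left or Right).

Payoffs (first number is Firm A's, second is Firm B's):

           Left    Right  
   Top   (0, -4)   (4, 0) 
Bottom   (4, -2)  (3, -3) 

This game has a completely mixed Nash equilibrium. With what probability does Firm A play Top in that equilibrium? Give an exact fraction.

Let p be the probability that Firm A plays Top. In a completely mixed equilibrium, Firm B must be indifferent between Left and Right.
Firm B's expected payoff from Left is −4p − 2(1−p); from Right it is −3(1−p).
Setting these equal: −2p − 2 = 3p − 3, so p = 1/5.

1/5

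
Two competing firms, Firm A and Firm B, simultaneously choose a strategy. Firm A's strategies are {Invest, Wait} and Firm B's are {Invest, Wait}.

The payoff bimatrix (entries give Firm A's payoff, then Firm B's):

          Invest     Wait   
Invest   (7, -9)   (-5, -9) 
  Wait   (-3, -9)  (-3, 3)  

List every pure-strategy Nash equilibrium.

(Invest, Invest) and (Wait, Wait)

(Invest, Invest): Firm A gets 7 ≥ -3 from Wait, and Firm B gets -9 ≥ -9 from Wait — Nash equilibrium.
(Invest, Wait): Firm A prefers Wait (-3 > -5) — not an equilibrium.
(Wait, Invest): Firm A prefers Invest (7 > -3); Firm B prefers Wait (3 > -9) — not an equilibrium.
(Wait, Wait): Firm A gets -3 ≥ -5 from Invest, and Firm B gets 3 ≥ -9 from Invest — Nash equilibrium.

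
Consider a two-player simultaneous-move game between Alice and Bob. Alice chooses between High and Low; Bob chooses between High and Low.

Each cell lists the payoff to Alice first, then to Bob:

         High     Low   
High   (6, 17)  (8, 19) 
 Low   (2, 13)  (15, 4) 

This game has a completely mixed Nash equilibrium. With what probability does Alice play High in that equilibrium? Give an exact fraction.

9/11

Let x be the probability that Alice plays High. In a completely mixed equilibrium, Bob must be indifferent between High and Low.
Bob's expected payoff from High is 17x + 13(1−x); from Low it is 19x + 4(1−x).
Setting these equal: 4x + 13 = 15x + 4, so x = 9/11.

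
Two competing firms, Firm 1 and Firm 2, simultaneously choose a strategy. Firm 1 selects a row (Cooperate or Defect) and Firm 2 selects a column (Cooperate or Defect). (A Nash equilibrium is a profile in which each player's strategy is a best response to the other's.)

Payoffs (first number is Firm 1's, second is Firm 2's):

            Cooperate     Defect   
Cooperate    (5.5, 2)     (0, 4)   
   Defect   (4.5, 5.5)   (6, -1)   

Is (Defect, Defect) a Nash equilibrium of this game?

At (Defect, Defect), Firm 1 earns 6; switching to Cooperate would give 0, so Firm 1 has no profitable deviation.
Firm 2 earns -1; switching to Cooperate would give 5.5, so Firm 2 would deviate.
Since at least one player can profitably deviate, this is not a Nash equilibrium.

No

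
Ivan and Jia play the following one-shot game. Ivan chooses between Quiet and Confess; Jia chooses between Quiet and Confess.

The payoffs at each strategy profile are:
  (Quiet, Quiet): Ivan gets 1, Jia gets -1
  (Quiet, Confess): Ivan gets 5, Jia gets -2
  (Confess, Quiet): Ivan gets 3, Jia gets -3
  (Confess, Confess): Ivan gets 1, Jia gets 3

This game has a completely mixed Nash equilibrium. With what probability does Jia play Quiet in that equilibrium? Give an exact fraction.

2/3

Let y be the probability that Jia plays Quiet. In a completely mixed equilibrium, Ivan must be indifferent between Quiet and Confess.
Ivan's expected payoff from Quiet is y + 5(1−y); from Confess it is 3y + (1−y).
Setting these equal: −4y + 5 = 2y + 1, so y = 2/3.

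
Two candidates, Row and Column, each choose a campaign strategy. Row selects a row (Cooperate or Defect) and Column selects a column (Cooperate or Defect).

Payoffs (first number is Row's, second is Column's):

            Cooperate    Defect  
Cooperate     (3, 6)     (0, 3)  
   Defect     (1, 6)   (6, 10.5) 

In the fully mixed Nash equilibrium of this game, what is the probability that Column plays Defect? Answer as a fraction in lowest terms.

1/4

Let y be the probability that Column plays Cooperate. In a completely mixed equilibrium, Row must be indifferent between Cooperate and Defect.
Row's expected payoff from Cooperate is 3y; from Defect it is y + 6(1−y).
Setting these equal: 3y = −5y + 6, so y = 3/4.
Therefore Column plays Defect with probability 1 − 3/4 = 1/4.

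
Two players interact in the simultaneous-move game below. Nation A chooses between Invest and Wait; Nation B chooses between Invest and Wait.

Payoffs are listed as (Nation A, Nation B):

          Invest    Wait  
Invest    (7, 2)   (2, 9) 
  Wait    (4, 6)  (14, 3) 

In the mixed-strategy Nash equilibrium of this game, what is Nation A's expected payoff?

First find y, the probability Nation B plays Invest, from Nation A's indifference between Invest and Wait: 7y + 2(1−y) = 4y + 14(1−y), giving y = 4/5.
Since Nation A is indifferent in equilibrium, Nation A's expected payoff equals the payoff from either row against (4/5, 1/5). Using Invest: 7(4/5) + 2(1/5) = 6.

6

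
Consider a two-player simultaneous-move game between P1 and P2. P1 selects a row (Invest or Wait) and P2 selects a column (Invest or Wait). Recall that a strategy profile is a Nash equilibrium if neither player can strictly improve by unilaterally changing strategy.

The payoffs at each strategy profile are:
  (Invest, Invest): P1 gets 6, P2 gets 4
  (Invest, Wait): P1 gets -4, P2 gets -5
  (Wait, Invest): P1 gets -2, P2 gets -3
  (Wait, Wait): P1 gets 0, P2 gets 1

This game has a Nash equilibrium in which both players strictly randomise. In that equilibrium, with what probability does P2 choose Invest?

Let q be the probability that P2 plays Invest. In a completely mixed equilibrium, P1 must be indifferent between Invest and Wait.
P1's expected payoff from Invest is 6q − 4(1−q); from Wait it is −2q.
Setting these equal: 10q − 4 = −2q, so q = 1/3.

1/3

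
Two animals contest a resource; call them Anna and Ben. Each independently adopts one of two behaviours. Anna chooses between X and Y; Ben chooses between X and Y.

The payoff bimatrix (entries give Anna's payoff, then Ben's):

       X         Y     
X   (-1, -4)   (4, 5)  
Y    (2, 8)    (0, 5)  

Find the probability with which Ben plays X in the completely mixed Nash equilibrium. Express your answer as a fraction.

4/7

Let c be the probability that Ben plays X. In a completely mixed equilibrium, Anna must be indifferent between X and Y.
Anna's expected payoff from X is −c + 4(1−c); from Y it is 2c.
Setting these equal: −5c + 4 = 2c, so c = 4/7.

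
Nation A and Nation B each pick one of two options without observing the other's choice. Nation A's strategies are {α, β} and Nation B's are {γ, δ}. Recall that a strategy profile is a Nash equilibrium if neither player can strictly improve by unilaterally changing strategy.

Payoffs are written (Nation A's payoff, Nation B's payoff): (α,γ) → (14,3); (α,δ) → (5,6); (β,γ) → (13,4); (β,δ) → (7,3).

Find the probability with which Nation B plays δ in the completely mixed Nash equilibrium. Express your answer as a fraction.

Let y be the probability that Nation B plays γ. In a completely mixed equilibrium, Nation A must be indifferent between α and β.
Nation A's expected payoff from α is 14y + 5(1−y); from β it is 13y + 7(1−y).
Setting these equal: 9y + 5 = 6y + 7, so y = 2/3.
Therefore Nation B plays δ with probability 1 − 2/3 = 1/3.

1/3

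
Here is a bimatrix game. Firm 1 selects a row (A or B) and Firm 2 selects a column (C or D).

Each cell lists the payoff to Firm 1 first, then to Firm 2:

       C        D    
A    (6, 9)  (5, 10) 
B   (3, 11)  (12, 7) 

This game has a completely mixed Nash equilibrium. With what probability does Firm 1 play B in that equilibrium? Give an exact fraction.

1/5

Let p be the probability that Firm 1 plays A. In a completely mixed equilibrium, Firm 2 must be indifferent between C and D.
Firm 2's expected payoff from C is 9p + 11(1−p); from D it is 10p + 7(1−p).
Setting these equal: −2p + 11 = 3p + 7, so p = 4/5.
Therefore Firm 1 plays B with probability 1 − 4/5 = 1/5.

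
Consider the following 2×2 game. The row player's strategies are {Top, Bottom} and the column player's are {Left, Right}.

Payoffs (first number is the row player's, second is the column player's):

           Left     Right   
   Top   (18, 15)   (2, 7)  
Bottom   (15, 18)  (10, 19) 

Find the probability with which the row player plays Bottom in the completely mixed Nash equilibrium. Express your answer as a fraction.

Let r be the probability that the row player plays Top. In a completely mixed equilibrium, the column player must be indifferent between Left and Right.
The column player's expected payoff from Left is 15r + 18(1−r); from Right it is 7r + 19(1−r).
Setting these equal: −3r + 18 = −12r + 19, so r = 1/9.
Therefore the row player plays Bottom with probability 1 − 1/9 = 8/9.

8/9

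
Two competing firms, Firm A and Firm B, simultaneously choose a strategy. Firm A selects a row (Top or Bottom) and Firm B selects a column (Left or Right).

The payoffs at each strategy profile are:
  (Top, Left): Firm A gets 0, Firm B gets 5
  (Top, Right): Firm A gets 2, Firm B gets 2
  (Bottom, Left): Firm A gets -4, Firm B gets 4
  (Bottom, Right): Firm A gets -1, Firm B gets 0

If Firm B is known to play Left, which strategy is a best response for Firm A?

Top

Against Left, Firm A earns 0 from Top and -4 from Bottom.
So Top is the best response.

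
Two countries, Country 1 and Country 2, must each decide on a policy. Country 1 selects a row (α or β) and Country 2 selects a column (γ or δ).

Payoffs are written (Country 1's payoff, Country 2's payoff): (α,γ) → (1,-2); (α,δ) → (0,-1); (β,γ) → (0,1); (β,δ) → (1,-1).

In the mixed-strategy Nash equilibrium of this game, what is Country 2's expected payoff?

First find p, the probability Country 1 plays α, from Country 2's indifference between γ and δ: −2p + (1−p) = −p − (1−p), giving p = 2/3.
Since Country 2 is indifferent in equilibrium, Country 2's expected payoff equals the payoff from either column against (2/3, 1/3). Using γ: −2(2/3) + (1/3) = -1.

-1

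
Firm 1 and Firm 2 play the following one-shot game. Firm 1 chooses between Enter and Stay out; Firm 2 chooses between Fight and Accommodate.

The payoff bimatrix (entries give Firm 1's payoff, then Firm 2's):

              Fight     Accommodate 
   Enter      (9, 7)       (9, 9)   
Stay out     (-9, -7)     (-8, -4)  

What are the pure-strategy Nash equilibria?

(Enter, Accommodate)

(Enter, Fight): Firm 2 prefers Accommodate (9 > 7) — not an equilibrium.
(Enter, Accommodate): Firm 1 gets 9 ≥ -8 from Stay out, and Firm 2 gets 9 ≥ 7 from Fight — Nash equilibrium.
(Stay out, Fight): Firm 1 prefers Enter (9 > -9); Firm 2 prefers Accommodate (-4 > -7) — not an equilibrium.
(Stay out, Accommodate): Firm 1 prefers Enter (9 > -8) — not an equilibrium.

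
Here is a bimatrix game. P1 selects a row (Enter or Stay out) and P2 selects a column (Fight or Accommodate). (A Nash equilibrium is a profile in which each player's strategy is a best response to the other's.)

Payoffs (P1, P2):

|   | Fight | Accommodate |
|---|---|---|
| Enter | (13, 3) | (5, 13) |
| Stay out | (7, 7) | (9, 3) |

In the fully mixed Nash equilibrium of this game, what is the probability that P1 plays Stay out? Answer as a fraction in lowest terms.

Let r be the probability that P1 plays Enter. In a completely mixed equilibrium, P2 must be indifferent between Fight and Accommodate.
P2's expected payoff from Fight is 3r + 7(1−r); from Accommodate it is 13r + 3(1−r).
Setting these equal: −4r + 7 = 10r + 3, so r = 2/7.
Therefore P1 plays Stay out with probability 1 − 2/7 = 5/7.

5/7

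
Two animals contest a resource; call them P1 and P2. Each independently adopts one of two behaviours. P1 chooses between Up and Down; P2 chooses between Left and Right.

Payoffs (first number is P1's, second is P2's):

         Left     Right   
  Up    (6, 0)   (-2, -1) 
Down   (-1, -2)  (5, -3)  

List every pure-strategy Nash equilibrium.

(Up, Left)

(Up, Left): P1 gets 6 ≥ -1 from Down, and P2 gets 0 ≥ -1 from Right — Nash equilibrium.
(Up, Right): P1 prefers Down (5 > -2); P2 prefers Left (0 > -1) — not an equilibrium.
(Down, Left): P1 prefers Up (6 > -1) — not an equilibrium.
(Down, Right): P2 prefers Left (-2 > -3) — not an equilibrium.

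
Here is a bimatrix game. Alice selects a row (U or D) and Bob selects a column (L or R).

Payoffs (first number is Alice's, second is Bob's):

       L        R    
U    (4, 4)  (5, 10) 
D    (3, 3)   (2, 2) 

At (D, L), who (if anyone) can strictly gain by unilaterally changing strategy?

Alice at (D, L) earns 3; deviating to U yields 4 — a strict improvement.
Bob earns 3; deviating to R yields 2 — not better.
Only Alice has a strictly profitable deviation.

Alice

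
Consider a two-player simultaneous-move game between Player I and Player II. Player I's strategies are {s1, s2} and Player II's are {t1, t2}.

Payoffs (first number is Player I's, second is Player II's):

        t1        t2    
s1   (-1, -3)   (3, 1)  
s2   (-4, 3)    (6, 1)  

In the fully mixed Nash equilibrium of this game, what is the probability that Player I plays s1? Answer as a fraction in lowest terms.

Let x be the probability that Player I plays s1. In a completely mixed equilibrium, Player II must be indifferent between t1 and t2.
Player II's expected payoff from t1 is −3x + 3(1−x); from t2 it is x + (1−x).
Setting these equal: −6x + 3 = 1, so x = 1/3.

1/3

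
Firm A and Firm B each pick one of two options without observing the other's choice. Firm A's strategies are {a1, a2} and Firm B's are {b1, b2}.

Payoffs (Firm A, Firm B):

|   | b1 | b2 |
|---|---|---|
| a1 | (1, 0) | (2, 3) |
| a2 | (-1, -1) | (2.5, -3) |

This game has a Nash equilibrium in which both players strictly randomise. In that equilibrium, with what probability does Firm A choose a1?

Let p be the probability that Firm A plays a1. In a completely mixed equilibrium, Firm B must be indifferent between b1 and b2.
Firm B's expected payoff from b1 is −(1−p); from b2 it is 3p − 3(1−p).
Setting these equal: p − 1 = 6p − 3, so p = 2/5.

2/5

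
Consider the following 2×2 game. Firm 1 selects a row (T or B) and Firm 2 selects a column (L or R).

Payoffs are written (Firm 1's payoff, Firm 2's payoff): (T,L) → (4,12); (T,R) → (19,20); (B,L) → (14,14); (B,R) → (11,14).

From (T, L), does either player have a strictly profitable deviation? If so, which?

Firm 1 at (T, L) earns 4; deviating to B yields 14 — a strict improvement.
Firm 2 earns 12; deviating to R yields 20 — a strict improvement.
Both Firm 1 and Firm 2 have strictly profitable deviations.

Both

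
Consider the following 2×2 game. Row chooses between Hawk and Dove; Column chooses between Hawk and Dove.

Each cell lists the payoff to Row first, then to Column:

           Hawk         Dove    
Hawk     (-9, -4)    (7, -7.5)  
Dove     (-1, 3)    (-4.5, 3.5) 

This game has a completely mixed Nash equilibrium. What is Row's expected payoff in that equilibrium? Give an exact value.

-95/39

First find q, the probability Column plays Hawk, from Row's indifference between Hawk and Dove: −9q + 7(1−q) = −q − 4.5(1−q), giving q = 23/39.
Since Row is indifferent in equilibrium, Row's expected payoff equals the payoff from either row against (23/39, 16/39). Using Hawk: −9(23/39) + 7(16/39) = -95/39.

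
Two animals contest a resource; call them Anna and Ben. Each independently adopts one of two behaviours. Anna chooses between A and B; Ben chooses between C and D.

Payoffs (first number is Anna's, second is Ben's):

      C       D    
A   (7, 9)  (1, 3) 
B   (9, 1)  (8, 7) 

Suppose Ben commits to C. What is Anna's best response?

B

Against C, Anna earns 7 from A and 9 from B.
So B is the best response.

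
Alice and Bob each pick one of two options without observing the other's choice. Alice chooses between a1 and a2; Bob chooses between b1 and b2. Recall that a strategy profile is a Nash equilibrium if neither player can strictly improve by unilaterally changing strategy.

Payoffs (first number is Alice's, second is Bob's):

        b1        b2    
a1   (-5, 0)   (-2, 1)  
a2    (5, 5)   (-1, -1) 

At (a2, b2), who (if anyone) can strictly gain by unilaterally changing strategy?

Bob

Alice at (a2, b2) earns -1; deviating to a1 yields -2 — not better.
Bob earns -1; deviating to b1 yields 5 — a strict improvement.
Only Bob has a strictly profitable deviation.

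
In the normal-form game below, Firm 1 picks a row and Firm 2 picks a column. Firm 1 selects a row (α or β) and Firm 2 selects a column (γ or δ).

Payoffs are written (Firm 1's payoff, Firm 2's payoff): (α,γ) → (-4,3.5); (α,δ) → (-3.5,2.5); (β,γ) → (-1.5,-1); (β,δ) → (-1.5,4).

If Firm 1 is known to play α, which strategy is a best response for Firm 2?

Against α, Firm 2 earns 3.5 from γ and 2.5 from δ.
So γ is the best response.

γ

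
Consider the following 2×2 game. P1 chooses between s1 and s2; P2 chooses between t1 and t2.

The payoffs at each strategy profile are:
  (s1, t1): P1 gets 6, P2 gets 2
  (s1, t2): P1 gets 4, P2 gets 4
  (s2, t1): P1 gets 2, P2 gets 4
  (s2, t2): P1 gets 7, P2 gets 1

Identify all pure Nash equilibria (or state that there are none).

none

(s1, t1): P2 prefers t2 (4 > 2) — not an equilibrium.
(s1, t2): P1 prefers s2 (7 > 4) — not an equilibrium.
(s2, t1): P1 prefers s1 (6 > 2) — not an equilibrium.
(s2, t2): P2 prefers t1 (4 > 1) — not an equilibrium.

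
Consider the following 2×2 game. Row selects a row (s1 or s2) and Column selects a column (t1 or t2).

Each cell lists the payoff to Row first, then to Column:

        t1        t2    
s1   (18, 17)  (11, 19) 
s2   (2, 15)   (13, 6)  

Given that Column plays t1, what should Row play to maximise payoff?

Against t1, Row earns 18 from s1 and 2 from s2.
So s1 is the best response.

s1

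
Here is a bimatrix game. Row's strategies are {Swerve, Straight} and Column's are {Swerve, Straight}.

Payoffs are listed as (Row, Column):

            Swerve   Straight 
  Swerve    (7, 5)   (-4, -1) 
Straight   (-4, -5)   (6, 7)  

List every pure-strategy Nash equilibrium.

(Swerve, Swerve): Row gets 7 ≥ -4 from Straight, and Column gets 5 ≥ -1 from Straight — Nash equilibrium.
(Swerve, Straight): Row prefers Straight (6 > -4); Column prefers Swerve (5 > -1) — not an equilibrium.
(Straight, Swerve): Row prefers Swerve (7 > -4); Column prefers Straight (7 > -5) — not an equilibrium.
(Straight, Straight): Row gets 6 ≥ -4 from Swerve, and Column gets 7 ≥ -5 from Swerve — Nash equilibrium.

(Swerve, Swerve) and (Straight, Straight)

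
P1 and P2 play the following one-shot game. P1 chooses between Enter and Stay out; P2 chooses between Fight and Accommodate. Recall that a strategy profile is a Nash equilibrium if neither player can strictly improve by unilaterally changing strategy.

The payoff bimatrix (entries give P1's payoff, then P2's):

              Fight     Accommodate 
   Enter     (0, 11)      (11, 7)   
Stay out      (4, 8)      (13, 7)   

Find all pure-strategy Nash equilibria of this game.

(Enter, Fight): P1 prefers Stay out (4 > 0) — not an equilibrium.
(Enter, Accommodate): P1 prefers Stay out (13 > 11); P2 prefers Fight (11 > 7) — not an equilibrium.
(Stay out, Fight): P1 gets 4 ≥ 0 from Enter, and P2 gets 8 ≥ 7 from Accommodate — Nash equilibrium.
(Stay out, Accommodate): P2 prefers Fight (8 > 7) — not an equilibrium.

(Stay out, Fight)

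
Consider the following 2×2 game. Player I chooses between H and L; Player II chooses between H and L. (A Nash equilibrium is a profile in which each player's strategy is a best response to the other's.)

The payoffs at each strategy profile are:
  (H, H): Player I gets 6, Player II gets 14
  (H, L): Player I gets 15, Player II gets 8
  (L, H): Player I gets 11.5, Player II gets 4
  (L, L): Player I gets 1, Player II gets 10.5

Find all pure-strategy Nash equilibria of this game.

none

(H, H): Player I prefers L (11.5 > 6) — not an equilibrium.
(H, L): Player II prefers H (14 > 8) — not an equilibrium.
(L, H): Player II prefers L (10.5 > 4) — not an equilibrium.
(L, L): Player I prefers H (15 > 1) — not an equilibrium.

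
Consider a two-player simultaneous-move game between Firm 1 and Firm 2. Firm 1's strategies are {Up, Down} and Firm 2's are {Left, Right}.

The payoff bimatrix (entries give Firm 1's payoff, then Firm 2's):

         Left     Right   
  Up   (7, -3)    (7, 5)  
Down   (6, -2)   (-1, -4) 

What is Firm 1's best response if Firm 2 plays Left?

Up

Against Left, Firm 1 earns 7 from Up and 6 from Down.
So Up is the best response.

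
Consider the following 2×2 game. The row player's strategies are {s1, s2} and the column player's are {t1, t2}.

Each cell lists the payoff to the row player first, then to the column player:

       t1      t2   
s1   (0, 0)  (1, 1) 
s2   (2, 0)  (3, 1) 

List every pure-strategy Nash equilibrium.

(s1, t1): the row player prefers s2 (2 > 0); the column player prefers t2 (1 > 0) — not an equilibrium.
(s1, t2): the row player prefers s2 (3 > 1) — not an equilibrium.
(s2, t1): the column player prefers t2 (1 > 0) — not an equilibrium.
(s2, t2): the row player gets 3 ≥ 1 from s1, and the column player gets 1 ≥ 0 from t1 — Nash equilibrium.

(s2, t2)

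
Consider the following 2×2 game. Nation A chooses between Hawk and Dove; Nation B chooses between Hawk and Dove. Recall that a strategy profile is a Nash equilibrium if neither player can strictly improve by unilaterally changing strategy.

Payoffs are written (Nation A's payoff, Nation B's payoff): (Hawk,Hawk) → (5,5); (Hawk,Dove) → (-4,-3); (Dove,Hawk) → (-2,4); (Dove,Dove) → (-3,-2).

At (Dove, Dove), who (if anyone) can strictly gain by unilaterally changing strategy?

Nation A at (Dove, Dove) earns -3; deviating to Hawk yields -4 — not better.
Nation B earns -2; deviating to Hawk yields 4 — a strict improvement.
Only Nation B has a strictly profitable deviation.

Nation B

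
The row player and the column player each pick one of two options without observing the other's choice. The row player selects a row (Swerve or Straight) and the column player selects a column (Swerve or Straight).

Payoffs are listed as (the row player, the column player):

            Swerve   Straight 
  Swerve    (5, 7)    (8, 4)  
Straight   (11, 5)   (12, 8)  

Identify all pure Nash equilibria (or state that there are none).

(Straight, Straight)

(Swerve, Swerve): the row player prefers Straight (11 > 5) — not an equilibrium.
(Swerve, Straight): the row player prefers Straight (12 > 8); the column player prefers Swerve (7 > 4) — not an equilibrium.
(Straight, Swerve): the column player prefers Straight (8 > 5) — not an equilibrium.
(Straight, Straight): the row player gets 12 ≥ 8 from Swerve, and the column player gets 8 ≥ 5 from Swerve — Nash equilibrium.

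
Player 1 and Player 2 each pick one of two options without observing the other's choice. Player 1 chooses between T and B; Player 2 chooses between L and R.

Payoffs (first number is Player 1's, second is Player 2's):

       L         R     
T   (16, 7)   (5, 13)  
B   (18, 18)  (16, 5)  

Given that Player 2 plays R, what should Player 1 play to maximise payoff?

Against R, Player 1 earns 5 from T and 16 from B.
So B is the best response.

B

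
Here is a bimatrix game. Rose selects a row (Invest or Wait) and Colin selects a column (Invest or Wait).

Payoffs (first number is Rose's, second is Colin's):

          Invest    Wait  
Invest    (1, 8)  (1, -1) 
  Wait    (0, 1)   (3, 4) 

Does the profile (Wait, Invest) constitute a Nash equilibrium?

No

At (Wait, Invest), Rose earns 0; switching to Invest would give 1, so Rose would deviate.
Colin earns 1; switching to Wait would give 4, so Colin would deviate.
Since at least one player can profitably deviate, this is not a Nash equilibrium.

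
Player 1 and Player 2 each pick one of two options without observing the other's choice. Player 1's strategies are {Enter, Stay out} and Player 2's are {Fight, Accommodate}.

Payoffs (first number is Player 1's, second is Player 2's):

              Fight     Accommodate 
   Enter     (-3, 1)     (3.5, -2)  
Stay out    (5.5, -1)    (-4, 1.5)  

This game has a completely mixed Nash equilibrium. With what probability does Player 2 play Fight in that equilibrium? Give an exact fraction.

Let c be the probability that Player 2 plays Fight. In a completely mixed equilibrium, Player 1 must be indifferent between Enter and Stay out.
Player 1's expected payoff from Enter is −3c + 3.5(1−c); from Stay out it is 5.5c − 4(1−c).
Setting these equal: −6.5c + 3.5 = 9.5c − 4, so c = 15/32.

15/32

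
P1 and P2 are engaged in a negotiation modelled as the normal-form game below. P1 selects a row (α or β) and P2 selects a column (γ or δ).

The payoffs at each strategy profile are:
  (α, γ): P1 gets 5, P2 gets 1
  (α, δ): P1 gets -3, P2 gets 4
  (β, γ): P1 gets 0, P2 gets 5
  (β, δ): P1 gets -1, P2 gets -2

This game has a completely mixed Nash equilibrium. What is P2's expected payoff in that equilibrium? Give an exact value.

11/5

First find p, the probability P1 plays α, from P2's indifference between γ and δ: p + 5(1−p) = 4p − 2(1−p), giving p = 7/10.
Since P2 is indifferent in equilibrium, P2's expected payoff equals the payoff from either column against (7/10, 3/10). Using γ: (7/10) + 5(3/10) = 11/5.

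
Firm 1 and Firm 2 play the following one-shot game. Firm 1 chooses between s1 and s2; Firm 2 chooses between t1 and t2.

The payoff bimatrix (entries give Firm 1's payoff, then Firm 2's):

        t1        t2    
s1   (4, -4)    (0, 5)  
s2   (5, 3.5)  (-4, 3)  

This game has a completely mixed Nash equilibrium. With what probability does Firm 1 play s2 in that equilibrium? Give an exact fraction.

18/19

Let p be the probability that Firm 1 plays s1. In a completely mixed equilibrium, Firm 2 must be indifferent between t1 and t2.
Firm 2's expected payoff from t1 is −4p + 3.5(1−p); from t2 it is 5p + 3(1−p).
Setting these equal: −7.5p + 3.5 = 2p + 3, so p = 1/19.
Therefore Firm 1 plays s2 with probability 1 − 1/19 = 18/19.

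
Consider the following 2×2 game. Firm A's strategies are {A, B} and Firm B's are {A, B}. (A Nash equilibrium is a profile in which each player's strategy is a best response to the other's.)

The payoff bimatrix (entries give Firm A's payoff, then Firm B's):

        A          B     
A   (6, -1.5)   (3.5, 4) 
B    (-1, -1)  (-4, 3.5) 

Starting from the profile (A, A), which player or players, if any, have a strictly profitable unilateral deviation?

Firm B

Firm A at (A, A) earns 6; deviating to B yields -1 — not better.
Firm B earns -1.5; deviating to B yields 4 — a strict improvement.
Only Firm B has a strictly profitable deviation.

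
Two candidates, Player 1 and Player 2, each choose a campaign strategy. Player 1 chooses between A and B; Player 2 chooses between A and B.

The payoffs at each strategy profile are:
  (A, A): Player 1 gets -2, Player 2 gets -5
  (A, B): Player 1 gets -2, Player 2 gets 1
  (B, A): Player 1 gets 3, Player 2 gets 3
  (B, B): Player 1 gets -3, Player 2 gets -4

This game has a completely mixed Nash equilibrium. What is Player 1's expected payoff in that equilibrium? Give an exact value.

First find q, the probability Player 2 plays A, from Player 1's indifference between A and B: −2q − 2(1−q) = 3q − 3(1−q), giving q = 1/6.
Since Player 1 is indifferent in equilibrium, Player 1's expected payoff equals the payoff from either row against (1/6, 5/6). Using A: −2(1/6) − 2(5/6) = -2.

-2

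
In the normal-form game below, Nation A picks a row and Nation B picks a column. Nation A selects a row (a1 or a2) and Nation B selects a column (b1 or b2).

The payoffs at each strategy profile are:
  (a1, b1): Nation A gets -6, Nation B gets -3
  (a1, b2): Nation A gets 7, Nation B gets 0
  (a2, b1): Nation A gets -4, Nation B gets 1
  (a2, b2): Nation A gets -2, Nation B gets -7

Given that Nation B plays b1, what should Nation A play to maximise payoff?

a2

Against b1, Nation A earns -6 from a1 and -4 from a2.
So a2 is the best response.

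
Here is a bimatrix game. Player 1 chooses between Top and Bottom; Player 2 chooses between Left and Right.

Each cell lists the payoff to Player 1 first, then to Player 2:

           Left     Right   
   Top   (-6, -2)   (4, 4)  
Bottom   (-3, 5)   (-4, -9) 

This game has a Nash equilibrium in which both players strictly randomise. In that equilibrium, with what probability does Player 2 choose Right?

3/11

Let y be the probability that Player 2 plays Left. In a completely mixed equilibrium, Player 1 must be indifferent between Top and Bottom.
Player 1's expected payoff from Top is −6y + 4(1−y); from Bottom it is −3y − 4(1−y).
Setting these equal: −10y + 4 = y − 4, so y = 8/11.
Therefore Player 2 plays Right with probability 1 − 8/11 = 3/11.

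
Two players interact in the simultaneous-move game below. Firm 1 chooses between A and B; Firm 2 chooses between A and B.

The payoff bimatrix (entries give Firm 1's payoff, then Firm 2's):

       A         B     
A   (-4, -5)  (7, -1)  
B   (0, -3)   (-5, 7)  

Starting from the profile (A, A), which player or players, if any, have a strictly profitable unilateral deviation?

Firm 1 at (A, A) earns -4; deviating to B yields 0 — a strict improvement.
Firm 2 earns -5; deviating to B yields -1 — a strict improvement.
Both Firm 1 and Firm 2 have strictly profitable deviations.

Both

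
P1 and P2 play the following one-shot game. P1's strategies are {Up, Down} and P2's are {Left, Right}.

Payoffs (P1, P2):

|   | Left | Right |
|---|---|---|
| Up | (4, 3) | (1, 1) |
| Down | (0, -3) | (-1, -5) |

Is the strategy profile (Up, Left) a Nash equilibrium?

At (Up, Left), P1 earns 4; switching to Down would give 0, so P1 has no profitable deviation.
P2 earns 3; switching to Right would give 1, so P2 has no profitable deviation.
Neither player can gain by a unilateral deviation, so this profile is a Nash equilibrium.

Yes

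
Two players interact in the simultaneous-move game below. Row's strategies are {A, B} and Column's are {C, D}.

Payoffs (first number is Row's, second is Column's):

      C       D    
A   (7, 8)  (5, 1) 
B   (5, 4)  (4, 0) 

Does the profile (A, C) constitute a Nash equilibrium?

Yes

At (A, C), Row earns 7; switching to B would give 5, so Row has no profitable deviation.
Column earns 8; switching to D would give 1, so Column has no profitable deviation.
Neither player can gain by a unilateral deviation, so this profile is a Nash equilibrium.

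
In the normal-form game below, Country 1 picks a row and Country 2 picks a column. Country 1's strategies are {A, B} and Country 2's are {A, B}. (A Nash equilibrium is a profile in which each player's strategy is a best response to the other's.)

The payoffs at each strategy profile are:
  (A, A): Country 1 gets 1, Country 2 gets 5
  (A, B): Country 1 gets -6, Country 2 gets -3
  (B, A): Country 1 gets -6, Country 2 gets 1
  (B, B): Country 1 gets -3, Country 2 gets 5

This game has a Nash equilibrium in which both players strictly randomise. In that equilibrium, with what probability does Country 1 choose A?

1/3

Let x be the probability that Country 1 plays A. In a completely mixed equilibrium, Country 2 must be indifferent between A and B.
Country 2's expected payoff from A is 5x + (1−x); from B it is −3x + 5(1−x).
Setting these equal: 4x + 1 = −8x + 5, so x = 1/3.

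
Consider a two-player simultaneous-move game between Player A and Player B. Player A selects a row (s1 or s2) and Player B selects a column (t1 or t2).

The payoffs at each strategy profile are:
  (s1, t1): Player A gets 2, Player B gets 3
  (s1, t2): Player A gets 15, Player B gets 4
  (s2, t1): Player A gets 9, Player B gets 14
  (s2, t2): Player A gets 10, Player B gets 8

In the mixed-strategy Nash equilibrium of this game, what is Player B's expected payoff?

32/7

First find x, the probability Player A plays s1, from Player B's indifference between t1 and t2: 3x + 14(1−x) = 4x + 8(1−x), giving x = 6/7.
Since Player B is indifferent in equilibrium, Player B's expected payoff equals the payoff from either column against (6/7, 1/7). Using t1: 3(6/7) + 14(1/7) = 32/7.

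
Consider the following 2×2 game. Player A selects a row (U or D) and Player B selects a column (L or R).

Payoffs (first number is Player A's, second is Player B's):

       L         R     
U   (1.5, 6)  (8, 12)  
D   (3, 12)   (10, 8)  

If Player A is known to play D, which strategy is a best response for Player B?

Against D, Player B earns 12 from L and 8 from R.
So L is the best response.

L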